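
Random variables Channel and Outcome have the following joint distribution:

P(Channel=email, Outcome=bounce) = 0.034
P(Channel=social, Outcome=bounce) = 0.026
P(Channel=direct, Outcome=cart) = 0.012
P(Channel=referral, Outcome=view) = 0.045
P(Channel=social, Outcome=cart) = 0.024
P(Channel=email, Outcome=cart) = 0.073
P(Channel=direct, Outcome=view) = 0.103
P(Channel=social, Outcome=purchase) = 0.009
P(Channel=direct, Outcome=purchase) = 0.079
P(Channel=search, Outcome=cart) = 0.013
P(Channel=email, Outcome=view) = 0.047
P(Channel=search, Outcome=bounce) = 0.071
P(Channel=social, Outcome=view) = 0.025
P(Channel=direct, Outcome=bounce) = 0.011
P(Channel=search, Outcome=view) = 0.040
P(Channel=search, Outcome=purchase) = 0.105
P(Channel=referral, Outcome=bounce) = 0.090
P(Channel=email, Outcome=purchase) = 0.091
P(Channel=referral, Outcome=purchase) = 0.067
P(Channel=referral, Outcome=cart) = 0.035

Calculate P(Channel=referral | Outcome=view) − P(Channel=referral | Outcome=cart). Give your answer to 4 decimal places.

P(Outcome=view) = 0.047 + 0.040 + 0.025 + 0.103 + 0.045 = 0.260; P(Channel=referral | Outcome=view) = 0.045/0.260 = 0.17308.
P(Outcome=cart) = 0.073 + 0.013 + 0.024 + 0.012 + 0.035 = 0.157; P(Channel=referral | Outcome=cart) = 0.035/0.157 = 0.22293.
Difference = -0.0499.

-0.0499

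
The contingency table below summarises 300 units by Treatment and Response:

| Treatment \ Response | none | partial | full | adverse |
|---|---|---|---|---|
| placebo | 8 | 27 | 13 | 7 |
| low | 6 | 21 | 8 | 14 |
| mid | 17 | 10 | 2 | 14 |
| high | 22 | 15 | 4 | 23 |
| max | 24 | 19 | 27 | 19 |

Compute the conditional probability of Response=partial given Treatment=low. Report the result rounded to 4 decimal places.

0.4286

Total with Treatment=low: 6 + 21 + 8 + 14 = 49.
P(Response=partial | Treatment=low) = 21/49 = 0.4286.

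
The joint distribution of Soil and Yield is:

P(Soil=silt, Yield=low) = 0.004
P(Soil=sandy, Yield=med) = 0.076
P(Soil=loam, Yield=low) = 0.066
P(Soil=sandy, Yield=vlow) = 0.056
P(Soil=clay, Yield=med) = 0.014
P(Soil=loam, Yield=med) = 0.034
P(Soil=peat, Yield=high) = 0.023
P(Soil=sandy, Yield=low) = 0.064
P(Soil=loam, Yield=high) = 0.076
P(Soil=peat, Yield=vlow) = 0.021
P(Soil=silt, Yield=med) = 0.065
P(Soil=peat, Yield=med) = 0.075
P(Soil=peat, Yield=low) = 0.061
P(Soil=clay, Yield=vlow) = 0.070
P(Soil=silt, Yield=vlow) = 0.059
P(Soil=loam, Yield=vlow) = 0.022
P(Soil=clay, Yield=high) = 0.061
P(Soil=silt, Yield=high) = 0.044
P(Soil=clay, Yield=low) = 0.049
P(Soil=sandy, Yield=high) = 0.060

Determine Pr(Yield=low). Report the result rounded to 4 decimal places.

0.2440

P(Yield=low) = 0.064 + 0.066 + 0.049 + 0.004 + 0.061 = 0.244.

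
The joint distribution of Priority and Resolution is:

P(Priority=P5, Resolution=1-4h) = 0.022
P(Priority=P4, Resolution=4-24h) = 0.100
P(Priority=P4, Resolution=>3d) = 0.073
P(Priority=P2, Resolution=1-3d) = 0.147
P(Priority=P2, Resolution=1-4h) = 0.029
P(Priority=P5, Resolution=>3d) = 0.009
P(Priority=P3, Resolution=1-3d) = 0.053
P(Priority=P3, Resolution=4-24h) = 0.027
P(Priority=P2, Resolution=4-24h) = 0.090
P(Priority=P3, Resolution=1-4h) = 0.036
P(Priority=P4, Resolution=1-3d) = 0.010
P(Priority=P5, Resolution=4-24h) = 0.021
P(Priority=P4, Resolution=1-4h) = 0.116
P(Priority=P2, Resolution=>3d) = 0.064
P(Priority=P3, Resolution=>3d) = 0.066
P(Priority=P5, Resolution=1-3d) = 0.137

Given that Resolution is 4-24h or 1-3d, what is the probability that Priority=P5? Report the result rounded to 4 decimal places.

P(Resolution=4-24h) = 0.090 + 0.027 + 0.100 + 0.021 = 0.238.
P(Resolution=1-3d) = 0.147 + 0.053 + 0.010 + 0.137 = 0.347.
P(Resolution ∈ {4-24h, 1-3d}) = 0.238 + 0.347 = 0.585; P(Priority=P5, Resolution ∈ {4-24h, 1-3d}) = 0.021 + 0.137 = 0.158.
P(Priority=P5 | Resolution ∈ {4-24h, 1-3d}) = 0.158/0.585 = 0.2701.

0.2701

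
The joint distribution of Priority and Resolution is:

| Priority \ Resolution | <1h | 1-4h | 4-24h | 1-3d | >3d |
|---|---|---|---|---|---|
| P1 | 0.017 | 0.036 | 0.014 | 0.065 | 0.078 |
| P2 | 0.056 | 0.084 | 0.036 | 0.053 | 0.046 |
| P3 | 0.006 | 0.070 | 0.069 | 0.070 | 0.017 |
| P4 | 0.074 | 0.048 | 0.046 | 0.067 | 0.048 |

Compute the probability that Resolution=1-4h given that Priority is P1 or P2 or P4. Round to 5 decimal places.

0.21875

P(Priority=P1) = 0.017 + 0.036 + 0.014 + 0.065 + 0.078 = 0.210.
P(Priority=P2) = 0.056 + 0.084 + 0.036 + 0.053 + 0.046 = 0.275.
P(Priority=P4) = 0.074 + 0.048 + 0.046 + 0.067 + 0.048 = 0.283.
P(Priority ∈ {P1, P2, P4}) = 0.210 + 0.275 + 0.283 = 0.768; P(Resolution=1-4h, Priority ∈ {P1, P2, P4}) = 0.036 + 0.084 + 0.048 = 0.168.
P(Resolution=1-4h | Priority ∈ {P1, P2, P4}) = 0.168/0.768 = 0.21875.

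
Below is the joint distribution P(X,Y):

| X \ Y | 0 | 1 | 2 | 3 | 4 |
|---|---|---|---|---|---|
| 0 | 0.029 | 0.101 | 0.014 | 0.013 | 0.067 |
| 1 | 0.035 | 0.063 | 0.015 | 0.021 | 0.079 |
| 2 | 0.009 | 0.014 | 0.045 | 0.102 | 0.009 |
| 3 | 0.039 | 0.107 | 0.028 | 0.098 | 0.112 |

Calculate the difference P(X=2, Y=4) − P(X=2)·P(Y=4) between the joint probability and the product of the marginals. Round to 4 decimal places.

-0.0388

P(X=2) = 0.009 + 0.014 + 0.045 + 0.102 + 0.009 = 0.179.
P(Y=4) = 0.067 + 0.079 + 0.009 + 0.112 = 0.267.
P(X=2, Y=4) − P(X=2)P(Y=4) = 0.009 − 0.179×0.267 = -0.0388.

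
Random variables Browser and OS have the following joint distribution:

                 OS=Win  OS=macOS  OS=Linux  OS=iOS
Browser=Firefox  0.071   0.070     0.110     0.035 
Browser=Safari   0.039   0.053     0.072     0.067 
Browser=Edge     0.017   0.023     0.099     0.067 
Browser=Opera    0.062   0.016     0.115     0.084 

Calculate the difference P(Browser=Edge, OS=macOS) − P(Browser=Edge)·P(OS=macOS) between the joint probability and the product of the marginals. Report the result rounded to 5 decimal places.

-0.01037

P(Browser=Edge) = 0.017 + 0.023 + 0.099 + 0.067 = 0.206.
P(OS=macOS) = 0.070 + 0.053 + 0.023 + 0.016 = 0.162.
P(Browser=Edge, OS=macOS) − P(Browser=Edge)P(OS=macOS) = 0.023 − 0.206×0.162 = -0.01037.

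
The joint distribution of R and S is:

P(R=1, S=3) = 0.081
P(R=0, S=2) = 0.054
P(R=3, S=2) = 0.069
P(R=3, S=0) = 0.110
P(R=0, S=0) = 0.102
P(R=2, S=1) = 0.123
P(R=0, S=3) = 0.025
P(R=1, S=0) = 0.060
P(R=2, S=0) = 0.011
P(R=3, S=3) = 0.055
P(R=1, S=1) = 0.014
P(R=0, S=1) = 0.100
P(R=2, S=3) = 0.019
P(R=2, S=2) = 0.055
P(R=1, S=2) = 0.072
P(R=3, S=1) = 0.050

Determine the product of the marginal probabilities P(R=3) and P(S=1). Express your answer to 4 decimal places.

0.0815

P(R=3) = 0.110 + 0.050 + 0.069 + 0.055 = 0.284.
P(S=1) = 0.100 + 0.014 + 0.123 + 0.050 = 0.287.
Product: 0.284 × 0.287 = 0.0815.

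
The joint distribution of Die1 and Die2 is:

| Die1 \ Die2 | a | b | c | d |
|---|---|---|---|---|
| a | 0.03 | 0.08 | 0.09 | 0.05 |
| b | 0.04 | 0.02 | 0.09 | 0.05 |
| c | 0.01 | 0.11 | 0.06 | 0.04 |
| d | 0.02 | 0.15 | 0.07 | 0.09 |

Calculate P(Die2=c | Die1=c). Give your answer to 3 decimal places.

P(Die1=c) = 0.01 + 0.11 + 0.06 + 0.04 = 0.22.
P(Die2=c | Die1=c) = 0.06/0.22 = 0.273.

0.273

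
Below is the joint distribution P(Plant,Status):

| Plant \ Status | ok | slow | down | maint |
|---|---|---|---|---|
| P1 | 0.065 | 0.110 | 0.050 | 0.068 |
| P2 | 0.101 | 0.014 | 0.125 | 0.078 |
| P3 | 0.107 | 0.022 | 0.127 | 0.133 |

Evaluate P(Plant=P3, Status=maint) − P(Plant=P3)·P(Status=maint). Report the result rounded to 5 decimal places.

0.02447

P(Plant=P3) = 0.107 + 0.022 + 0.127 + 0.133 = 0.389.
P(Status=maint) = 0.068 + 0.078 + 0.133 = 0.279.
P(Plant=P3, Status=maint) − P(Plant=P3)P(Status=maint) = 0.133 − 0.389×0.279 = 0.02447.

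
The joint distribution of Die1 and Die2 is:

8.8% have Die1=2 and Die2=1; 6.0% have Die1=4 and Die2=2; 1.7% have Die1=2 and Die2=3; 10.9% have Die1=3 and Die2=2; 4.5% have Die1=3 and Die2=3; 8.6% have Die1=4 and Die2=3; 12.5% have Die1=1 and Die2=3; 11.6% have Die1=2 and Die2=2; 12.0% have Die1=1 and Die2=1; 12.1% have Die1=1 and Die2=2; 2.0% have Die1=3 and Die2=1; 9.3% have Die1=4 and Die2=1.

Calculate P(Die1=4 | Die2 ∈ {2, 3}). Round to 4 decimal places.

P(Die2=2) = 0.121 + 0.116 + 0.109 + 0.060 = 0.406.
P(Die2=3) = 0.125 + 0.017 + 0.045 + 0.086 = 0.273.
P(Die2 ∈ {2, 3}) = 0.406 + 0.273 = 0.679; P(Die1=4, Die2 ∈ {2, 3}) = 0.060 + 0.086 = 0.146.
P(Die1=4 | Die2 ∈ {2, 3}) = 0.146/0.679 = 0.2150.

0.2150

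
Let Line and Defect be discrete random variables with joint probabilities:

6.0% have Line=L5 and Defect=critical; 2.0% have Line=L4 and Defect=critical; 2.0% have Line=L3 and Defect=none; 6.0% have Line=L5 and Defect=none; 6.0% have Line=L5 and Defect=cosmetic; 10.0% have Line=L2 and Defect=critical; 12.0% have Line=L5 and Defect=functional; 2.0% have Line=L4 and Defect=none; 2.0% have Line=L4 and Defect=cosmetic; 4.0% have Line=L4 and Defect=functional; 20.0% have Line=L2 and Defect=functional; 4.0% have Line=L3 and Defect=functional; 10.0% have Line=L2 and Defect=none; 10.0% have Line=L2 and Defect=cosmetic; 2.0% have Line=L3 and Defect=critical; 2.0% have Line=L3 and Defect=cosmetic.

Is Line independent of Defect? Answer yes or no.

Every cell satisfies P(Line,Defect) = P(Line)·P(Defect). For instance P(Line=L2) = 0.500, P(Defect=critical) = 0.200, and 0.500×0.200 = 0.100 matches the joint entry. So Line and Defect are independent.

yes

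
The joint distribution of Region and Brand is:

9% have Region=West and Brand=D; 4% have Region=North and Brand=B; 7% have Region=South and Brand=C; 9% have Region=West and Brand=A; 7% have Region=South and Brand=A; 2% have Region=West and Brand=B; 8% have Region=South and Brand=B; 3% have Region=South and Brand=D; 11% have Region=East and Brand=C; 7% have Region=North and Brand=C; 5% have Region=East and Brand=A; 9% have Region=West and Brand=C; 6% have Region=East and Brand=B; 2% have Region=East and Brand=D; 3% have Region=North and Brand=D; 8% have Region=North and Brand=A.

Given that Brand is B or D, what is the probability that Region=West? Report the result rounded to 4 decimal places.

P(Brand=B) = 0.04 + 0.08 + 0.06 + 0.02 = 0.20.
P(Brand=D) = 0.03 + 0.03 + 0.02 + 0.09 = 0.17.
P(Brand ∈ {B, D}) = 0.20 + 0.17 = 0.37; P(Region=West, Brand ∈ {B, D}) = 0.02 + 0.09 = 0.11.
P(Region=West | Brand ∈ {B, D}) = 0.11/0.37 = 0.2973.

0.2973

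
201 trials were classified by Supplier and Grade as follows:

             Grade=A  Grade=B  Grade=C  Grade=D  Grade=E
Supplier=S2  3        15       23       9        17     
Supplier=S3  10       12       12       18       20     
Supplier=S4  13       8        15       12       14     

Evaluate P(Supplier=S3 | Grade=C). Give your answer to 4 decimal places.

Total with Grade=C: 23 + 12 + 15 = 50.
P(Supplier=S3 | Grade=C) = 12/50 = 0.2400.

0.2400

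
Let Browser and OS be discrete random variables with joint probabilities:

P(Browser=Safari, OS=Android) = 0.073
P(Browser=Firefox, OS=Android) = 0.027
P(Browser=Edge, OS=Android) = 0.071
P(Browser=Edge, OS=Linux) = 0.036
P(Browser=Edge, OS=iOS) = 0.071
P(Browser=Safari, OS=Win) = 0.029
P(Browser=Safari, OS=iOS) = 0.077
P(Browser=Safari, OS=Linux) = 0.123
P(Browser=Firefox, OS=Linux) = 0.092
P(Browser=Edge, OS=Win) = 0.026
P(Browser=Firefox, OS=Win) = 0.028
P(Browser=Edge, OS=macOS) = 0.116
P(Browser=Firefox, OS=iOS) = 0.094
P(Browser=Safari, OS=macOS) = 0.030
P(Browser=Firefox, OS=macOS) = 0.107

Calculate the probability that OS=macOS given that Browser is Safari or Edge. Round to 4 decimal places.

P(Browser=Safari) = 0.029 + 0.030 + 0.123 + 0.077 + 0.073 = 0.332.
P(Browser=Edge) = 0.026 + 0.116 + 0.036 + 0.071 + 0.071 = 0.320.
P(Browser ∈ {Safari, Edge}) = 0.332 + 0.320 = 0.652; P(OS=macOS, Browser ∈ {Safari, Edge}) = 0.030 + 0.116 = 0.146.
P(OS=macOS | Browser ∈ {Safari, Edge}) = 0.146/0.652 = 0.2239.

0.2239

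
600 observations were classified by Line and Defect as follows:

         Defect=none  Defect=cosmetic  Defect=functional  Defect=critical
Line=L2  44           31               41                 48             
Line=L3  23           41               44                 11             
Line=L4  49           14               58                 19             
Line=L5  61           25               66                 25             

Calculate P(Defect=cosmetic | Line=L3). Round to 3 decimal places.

Total with Line=L3: 23 + 41 + 44 + 11 = 119.
P(Defect=cosmetic | Line=L3) = 41/119 = 0.345.

0.345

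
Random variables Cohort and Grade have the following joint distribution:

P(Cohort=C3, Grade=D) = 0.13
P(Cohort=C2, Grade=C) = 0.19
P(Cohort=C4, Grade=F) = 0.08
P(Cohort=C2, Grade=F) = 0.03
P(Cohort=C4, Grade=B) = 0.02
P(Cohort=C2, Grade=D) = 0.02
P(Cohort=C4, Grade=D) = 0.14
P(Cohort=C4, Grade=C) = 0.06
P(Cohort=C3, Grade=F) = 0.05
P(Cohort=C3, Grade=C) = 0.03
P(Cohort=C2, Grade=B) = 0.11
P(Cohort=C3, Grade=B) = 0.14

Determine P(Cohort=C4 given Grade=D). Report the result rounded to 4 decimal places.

P(Grade=D) = 0.02 + 0.13 + 0.14 = 0.29.
P(Cohort=C4 | Grade=D) = 0.14/0.29 = 0.4828.

0.4828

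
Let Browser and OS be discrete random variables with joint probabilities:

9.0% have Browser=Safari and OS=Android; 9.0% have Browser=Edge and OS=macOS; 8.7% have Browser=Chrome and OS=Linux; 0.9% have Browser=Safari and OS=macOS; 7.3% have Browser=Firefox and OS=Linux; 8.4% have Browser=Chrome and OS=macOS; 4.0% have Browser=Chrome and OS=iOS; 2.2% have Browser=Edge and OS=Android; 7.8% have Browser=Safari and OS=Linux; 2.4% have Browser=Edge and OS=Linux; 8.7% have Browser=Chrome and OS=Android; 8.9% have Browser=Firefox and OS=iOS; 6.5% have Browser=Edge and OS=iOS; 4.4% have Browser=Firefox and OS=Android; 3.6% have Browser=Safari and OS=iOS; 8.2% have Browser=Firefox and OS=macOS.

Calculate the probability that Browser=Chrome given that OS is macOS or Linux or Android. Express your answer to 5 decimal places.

0.33506

P(OS=macOS) = 0.084 + 0.082 + 0.009 + 0.090 = 0.265.
P(OS=Linux) = 0.087 + 0.073 + 0.078 + 0.024 = 0.262.
P(OS=Android) = 0.087 + 0.044 + 0.090 + 0.022 = 0.243.
P(OS ∈ {macOS, Linux, Android}) = 0.265 + 0.262 + 0.243 = 0.770; P(Browser=Chrome, OS ∈ {macOS, Linux, Android}) = 0.084 + 0.087 + 0.087 = 0.258.
P(Browser=Chrome | OS ∈ {macOS, Linux, Android}) = 0.258/0.770 = 0.33506.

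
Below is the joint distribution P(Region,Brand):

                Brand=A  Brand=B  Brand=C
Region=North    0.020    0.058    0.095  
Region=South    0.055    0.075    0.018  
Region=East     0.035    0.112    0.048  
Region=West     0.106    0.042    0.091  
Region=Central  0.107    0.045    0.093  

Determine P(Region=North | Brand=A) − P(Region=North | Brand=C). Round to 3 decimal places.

-0.213

P(Brand=A) = 0.020 + 0.055 + 0.035 + 0.106 + 0.107 = 0.323; P(Region=North | Brand=A) = 0.020/0.323 = 0.0619.
P(Brand=C) = 0.095 + 0.018 + 0.048 + 0.091 + 0.093 = 0.345; P(Region=North | Brand=C) = 0.095/0.345 = 0.2754.
Difference = -0.213.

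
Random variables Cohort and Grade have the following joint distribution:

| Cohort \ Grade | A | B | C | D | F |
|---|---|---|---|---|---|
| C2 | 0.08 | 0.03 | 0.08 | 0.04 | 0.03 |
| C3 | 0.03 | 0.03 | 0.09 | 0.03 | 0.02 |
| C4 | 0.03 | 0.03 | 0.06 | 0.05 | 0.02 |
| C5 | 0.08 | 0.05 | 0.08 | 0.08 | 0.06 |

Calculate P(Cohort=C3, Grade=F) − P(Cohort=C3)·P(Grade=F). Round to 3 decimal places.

-0.006

P(Cohort=C3) = 0.03 + 0.03 + 0.09 + 0.03 + 0.02 = 0.20.
P(Grade=F) = 0.03 + 0.02 + 0.02 + 0.06 = 0.13.
P(Cohort=C3, Grade=F) − P(Cohort=C3)P(Grade=F) = 0.02 − 0.20×0.13 = -0.006.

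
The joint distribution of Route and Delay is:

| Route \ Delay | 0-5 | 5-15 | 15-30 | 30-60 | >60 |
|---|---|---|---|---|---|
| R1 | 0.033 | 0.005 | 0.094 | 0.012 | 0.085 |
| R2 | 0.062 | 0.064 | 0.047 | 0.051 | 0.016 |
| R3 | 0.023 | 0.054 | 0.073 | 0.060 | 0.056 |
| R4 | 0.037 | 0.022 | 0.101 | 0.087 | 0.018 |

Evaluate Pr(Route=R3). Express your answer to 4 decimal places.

0.2660

P(Route=R3) = 0.023 + 0.054 + 0.073 + 0.060 + 0.056 = 0.266.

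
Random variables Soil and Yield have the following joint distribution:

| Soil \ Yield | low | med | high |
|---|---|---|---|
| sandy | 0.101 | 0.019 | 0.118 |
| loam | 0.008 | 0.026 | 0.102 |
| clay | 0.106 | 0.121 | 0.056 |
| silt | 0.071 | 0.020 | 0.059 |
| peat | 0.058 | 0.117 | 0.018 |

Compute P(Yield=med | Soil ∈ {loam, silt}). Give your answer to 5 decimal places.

0.16084

P(Soil=loam) = 0.008 + 0.026 + 0.102 = 0.136.
P(Soil=silt) = 0.071 + 0.020 + 0.059 = 0.150.
P(Soil ∈ {loam, silt}) = 0.136 + 0.150 = 0.286; P(Yield=med, Soil ∈ {loam, silt}) = 0.026 + 0.020 = 0.046.
P(Yield=med | Soil ∈ {loam, silt}) = 0.046/0.286 = 0.16084.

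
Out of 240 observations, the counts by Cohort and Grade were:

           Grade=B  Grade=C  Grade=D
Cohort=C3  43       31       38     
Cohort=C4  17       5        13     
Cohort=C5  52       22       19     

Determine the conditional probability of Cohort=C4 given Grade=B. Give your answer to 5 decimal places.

Total with Grade=B: 43 + 17 + 52 = 112.
P(Cohort=C4 | Grade=B) = 17/112 = 0.15179.

0.15179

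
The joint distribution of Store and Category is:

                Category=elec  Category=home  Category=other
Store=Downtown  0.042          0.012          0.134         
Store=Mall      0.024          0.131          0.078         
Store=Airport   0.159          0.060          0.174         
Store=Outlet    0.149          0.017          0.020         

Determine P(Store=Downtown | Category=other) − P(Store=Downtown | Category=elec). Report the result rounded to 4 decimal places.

P(Category=other) = 0.134 + 0.078 + 0.174 + 0.020 = 0.406; P(Store=Downtown | Category=other) = 0.134/0.406 = 0.33005.
P(Category=elec) = 0.042 + 0.024 + 0.159 + 0.149 = 0.374; P(Store=Downtown | Category=elec) = 0.042/0.374 = 0.11230.
Difference = 0.2177.

0.2177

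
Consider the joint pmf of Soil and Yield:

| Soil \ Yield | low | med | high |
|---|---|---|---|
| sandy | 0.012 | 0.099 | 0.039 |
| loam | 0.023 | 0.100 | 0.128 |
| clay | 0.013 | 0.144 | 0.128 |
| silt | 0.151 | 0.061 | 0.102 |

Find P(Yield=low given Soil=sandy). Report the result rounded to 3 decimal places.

P(Soil=sandy) = 0.012 + 0.099 + 0.039 = 0.150.
P(Yield=low | Soil=sandy) = 0.012/0.150 = 0.080.

0.080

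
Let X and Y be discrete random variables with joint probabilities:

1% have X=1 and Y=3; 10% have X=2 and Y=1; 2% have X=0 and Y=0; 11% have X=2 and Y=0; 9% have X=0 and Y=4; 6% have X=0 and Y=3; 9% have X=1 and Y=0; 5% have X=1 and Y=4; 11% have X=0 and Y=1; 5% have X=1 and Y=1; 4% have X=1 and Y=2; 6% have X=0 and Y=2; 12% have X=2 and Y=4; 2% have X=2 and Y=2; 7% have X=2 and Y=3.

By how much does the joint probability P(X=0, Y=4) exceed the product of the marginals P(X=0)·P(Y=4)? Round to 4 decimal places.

P(X=0) = 0.02 + 0.11 + 0.06 + 0.06 + 0.09 = 0.34.
P(Y=4) = 0.09 + 0.05 + 0.12 = 0.26.
P(X=0, Y=4) − P(X=0)P(Y=4) = 0.09 − 0.34×0.26 = 0.0016.

0.0016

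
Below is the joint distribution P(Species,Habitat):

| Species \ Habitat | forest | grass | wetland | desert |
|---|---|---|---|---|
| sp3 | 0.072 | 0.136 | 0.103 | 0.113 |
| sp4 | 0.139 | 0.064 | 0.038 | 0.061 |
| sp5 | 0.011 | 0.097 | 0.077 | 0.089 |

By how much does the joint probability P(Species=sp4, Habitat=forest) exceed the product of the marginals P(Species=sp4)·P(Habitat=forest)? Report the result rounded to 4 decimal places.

P(Species=sp4) = 0.139 + 0.064 + 0.038 + 0.061 = 0.302.
P(Habitat=forest) = 0.072 + 0.139 + 0.011 = 0.222.
P(Species=sp4, Habitat=forest) − P(Species=sp4)P(Habitat=forest) = 0.139 − 0.302×0.222 = 0.0720.

0.0720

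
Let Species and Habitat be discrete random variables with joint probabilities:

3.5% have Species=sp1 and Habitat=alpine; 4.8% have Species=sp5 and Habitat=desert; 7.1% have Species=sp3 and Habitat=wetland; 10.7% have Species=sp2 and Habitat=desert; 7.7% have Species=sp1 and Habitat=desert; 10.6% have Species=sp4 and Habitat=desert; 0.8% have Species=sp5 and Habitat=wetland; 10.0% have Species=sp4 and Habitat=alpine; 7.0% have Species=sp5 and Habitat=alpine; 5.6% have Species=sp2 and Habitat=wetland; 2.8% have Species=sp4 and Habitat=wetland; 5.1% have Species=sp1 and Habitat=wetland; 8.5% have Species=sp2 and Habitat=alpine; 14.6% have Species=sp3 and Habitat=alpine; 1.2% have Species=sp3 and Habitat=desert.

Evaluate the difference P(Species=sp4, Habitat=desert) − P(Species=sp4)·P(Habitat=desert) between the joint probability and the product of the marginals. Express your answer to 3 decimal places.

0.024

P(Species=sp4) = 0.028 + 0.106 + 0.100 = 0.234.
P(Habitat=desert) = 0.077 + 0.107 + 0.012 + 0.106 + 0.048 = 0.350.
P(Species=sp4, Habitat=desert) − P(Species=sp4)P(Habitat=desert) = 0.106 − 0.234×0.350 = 0.024.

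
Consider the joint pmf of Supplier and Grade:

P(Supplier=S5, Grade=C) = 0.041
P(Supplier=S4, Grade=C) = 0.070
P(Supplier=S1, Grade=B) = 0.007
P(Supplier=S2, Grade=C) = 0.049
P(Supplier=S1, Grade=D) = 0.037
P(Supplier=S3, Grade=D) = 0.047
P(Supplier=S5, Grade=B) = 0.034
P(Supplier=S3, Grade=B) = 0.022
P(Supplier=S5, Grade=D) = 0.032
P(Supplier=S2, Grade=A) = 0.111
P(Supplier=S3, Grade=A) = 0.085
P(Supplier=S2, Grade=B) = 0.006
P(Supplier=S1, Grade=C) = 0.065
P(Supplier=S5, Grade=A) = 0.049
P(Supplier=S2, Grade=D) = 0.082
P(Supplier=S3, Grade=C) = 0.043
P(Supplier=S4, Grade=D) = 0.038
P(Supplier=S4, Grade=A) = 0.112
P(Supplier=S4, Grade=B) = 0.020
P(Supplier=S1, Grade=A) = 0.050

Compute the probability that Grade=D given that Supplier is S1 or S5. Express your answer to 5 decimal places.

P(Supplier=S1) = 0.050 + 0.007 + 0.065 + 0.037 = 0.159.
P(Supplier=S5) = 0.049 + 0.034 + 0.041 + 0.032 = 0.156.
P(Supplier ∈ {S1, S5}) = 0.159 + 0.156 = 0.315; P(Grade=D, Supplier ∈ {S1, S5}) = 0.037 + 0.032 = 0.069.
P(Grade=D | Supplier ∈ {S1, S5}) = 0.069/0.315 = 0.21905.

0.21905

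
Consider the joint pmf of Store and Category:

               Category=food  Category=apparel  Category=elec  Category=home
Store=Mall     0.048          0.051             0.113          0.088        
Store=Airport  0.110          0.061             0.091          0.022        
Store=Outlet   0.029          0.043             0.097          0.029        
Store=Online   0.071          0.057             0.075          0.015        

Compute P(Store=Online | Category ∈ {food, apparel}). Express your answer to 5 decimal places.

0.27234

P(Category=food) = 0.048 + 0.110 + 0.029 + 0.071 = 0.258.
P(Category=apparel) = 0.051 + 0.061 + 0.043 + 0.057 = 0.212.
P(Category ∈ {food, apparel}) = 0.258 + 0.212 = 0.470; P(Store=Online, Category ∈ {food, apparel}) = 0.071 + 0.057 = 0.128.
P(Store=Online | Category ∈ {food, apparel}) = 0.128/0.470 = 0.27234.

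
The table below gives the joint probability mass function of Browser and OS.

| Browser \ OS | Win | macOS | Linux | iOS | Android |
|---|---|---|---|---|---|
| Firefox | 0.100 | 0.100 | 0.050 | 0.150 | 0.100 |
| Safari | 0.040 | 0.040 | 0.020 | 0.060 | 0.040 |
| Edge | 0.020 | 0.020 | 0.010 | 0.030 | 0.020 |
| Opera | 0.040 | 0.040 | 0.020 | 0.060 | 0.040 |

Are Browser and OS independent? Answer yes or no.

Every cell satisfies P(Browser,OS) = P(Browser)·P(OS). For instance P(Browser=Firefox) = 0.500, P(OS=Linux) = 0.100, and 0.500×0.100 = 0.050 matches the joint entry. So Browser and OS are independent.

yes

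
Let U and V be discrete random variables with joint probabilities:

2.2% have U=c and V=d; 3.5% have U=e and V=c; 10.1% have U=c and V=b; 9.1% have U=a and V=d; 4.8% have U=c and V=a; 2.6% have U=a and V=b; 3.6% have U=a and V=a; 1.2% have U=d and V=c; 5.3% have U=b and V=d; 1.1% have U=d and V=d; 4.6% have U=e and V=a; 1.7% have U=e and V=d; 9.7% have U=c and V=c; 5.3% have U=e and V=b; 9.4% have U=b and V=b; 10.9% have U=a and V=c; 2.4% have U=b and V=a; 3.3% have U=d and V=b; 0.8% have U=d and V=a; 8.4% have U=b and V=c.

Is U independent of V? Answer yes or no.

P(U=a) = 0.262 and P(V=b) = 0.307, so their product is 0.08043, but P(U=a, V=b) = 0.026. Since these differ, U and V are not independent.

no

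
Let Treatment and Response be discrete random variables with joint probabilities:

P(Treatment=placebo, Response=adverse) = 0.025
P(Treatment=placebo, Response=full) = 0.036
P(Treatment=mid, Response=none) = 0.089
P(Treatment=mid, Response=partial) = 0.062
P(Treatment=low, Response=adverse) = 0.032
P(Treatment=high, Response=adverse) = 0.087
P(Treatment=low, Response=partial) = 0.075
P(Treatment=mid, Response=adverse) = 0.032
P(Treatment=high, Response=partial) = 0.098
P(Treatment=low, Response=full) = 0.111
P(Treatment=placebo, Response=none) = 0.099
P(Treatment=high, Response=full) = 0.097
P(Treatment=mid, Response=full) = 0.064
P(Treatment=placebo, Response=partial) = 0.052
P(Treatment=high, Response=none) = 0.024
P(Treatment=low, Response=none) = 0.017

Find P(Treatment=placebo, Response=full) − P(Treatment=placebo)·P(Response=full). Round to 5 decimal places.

-0.02930

P(Treatment=placebo) = 0.099 + 0.052 + 0.036 + 0.025 = 0.212.
P(Response=full) = 0.036 + 0.111 + 0.064 + 0.097 = 0.308.
P(Treatment=placebo, Response=full) − P(Treatment=placebo)P(Response=full) = 0.036 − 0.212×0.308 = -0.02930.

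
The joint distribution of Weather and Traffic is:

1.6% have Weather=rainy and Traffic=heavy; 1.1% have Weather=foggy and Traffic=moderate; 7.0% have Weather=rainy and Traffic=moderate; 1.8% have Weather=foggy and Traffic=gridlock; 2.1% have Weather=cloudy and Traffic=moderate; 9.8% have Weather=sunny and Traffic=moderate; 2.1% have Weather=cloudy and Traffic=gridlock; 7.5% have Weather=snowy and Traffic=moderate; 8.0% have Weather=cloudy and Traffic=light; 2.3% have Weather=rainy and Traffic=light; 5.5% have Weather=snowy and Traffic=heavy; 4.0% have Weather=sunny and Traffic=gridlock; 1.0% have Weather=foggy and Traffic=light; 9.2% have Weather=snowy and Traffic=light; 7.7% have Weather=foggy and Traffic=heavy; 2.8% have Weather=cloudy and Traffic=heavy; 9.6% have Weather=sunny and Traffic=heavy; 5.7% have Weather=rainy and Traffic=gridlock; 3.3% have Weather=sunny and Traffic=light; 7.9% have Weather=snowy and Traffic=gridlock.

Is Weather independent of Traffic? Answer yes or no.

P(Weather=foggy) = 0.116 and P(Traffic=heavy) = 0.272, so their product is 0.03155, but P(Weather=foggy, Traffic=heavy) = 0.077. Since these differ, Weather and Traffic are not independent.

no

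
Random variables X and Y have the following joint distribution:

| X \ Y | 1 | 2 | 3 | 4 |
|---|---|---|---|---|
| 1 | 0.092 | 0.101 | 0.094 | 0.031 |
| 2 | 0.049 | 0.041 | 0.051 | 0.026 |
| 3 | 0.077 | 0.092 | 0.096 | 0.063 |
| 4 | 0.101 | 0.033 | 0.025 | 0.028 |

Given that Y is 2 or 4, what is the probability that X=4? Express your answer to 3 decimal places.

0.147

P(Y=2) = 0.101 + 0.041 + 0.092 + 0.033 = 0.267.
P(Y=4) = 0.031 + 0.026 + 0.063 + 0.028 = 0.148.
P(Y ∈ {2, 4}) = 0.267 + 0.148 = 0.415; P(X=4, Y ∈ {2, 4}) = 0.033 + 0.028 = 0.061.
P(X=4 | Y ∈ {2, 4}) = 0.061/0.415 = 0.147.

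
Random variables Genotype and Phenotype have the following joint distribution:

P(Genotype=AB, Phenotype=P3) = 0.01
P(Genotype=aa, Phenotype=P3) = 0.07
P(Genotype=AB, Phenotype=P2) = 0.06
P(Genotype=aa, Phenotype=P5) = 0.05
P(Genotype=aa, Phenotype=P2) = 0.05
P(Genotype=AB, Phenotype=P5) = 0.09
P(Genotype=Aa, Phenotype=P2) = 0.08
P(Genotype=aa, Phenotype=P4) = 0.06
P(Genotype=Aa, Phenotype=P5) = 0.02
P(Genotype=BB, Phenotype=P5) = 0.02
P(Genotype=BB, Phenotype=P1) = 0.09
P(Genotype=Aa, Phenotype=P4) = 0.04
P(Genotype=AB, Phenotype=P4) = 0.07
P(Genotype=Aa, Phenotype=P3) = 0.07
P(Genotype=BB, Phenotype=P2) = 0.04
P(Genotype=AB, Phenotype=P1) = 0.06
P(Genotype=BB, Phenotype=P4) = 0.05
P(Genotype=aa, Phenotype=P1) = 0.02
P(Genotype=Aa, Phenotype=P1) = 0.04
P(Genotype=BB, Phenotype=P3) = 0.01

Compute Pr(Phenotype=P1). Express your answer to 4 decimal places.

P(Phenotype=P1) = 0.04 + 0.02 + 0.06 + 0.09 = 0.21.

0.2100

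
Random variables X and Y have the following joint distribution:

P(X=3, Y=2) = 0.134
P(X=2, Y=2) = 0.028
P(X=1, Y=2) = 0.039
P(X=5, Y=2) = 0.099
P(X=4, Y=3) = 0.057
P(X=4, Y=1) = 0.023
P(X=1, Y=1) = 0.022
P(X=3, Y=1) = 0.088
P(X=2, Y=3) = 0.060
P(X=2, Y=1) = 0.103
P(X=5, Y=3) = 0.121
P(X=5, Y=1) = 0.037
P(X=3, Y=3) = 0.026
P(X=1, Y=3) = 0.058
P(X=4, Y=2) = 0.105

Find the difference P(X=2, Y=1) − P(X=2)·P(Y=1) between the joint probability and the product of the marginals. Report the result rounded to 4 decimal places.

0.0509

P(X=2) = 0.103 + 0.028 + 0.060 = 0.191.
P(Y=1) = 0.022 + 0.103 + 0.088 + 0.023 + 0.037 = 0.273.
P(X=2, Y=1) − P(X=2)P(Y=1) = 0.103 − 0.191×0.273 = 0.0509.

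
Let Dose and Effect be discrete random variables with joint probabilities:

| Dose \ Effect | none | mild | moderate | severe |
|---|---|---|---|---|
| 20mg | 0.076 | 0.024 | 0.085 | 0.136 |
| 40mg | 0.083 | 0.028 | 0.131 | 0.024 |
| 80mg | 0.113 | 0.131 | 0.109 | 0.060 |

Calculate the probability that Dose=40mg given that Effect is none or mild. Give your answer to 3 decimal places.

P(Effect=none) = 0.076 + 0.083 + 0.113 = 0.272.
P(Effect=mild) = 0.024 + 0.028 + 0.131 = 0.183.
P(Effect ∈ {none, mild}) = 0.272 + 0.183 = 0.455; P(Dose=40mg, Effect ∈ {none, mild}) = 0.083 + 0.028 = 0.111.
P(Dose=40mg | Effect ∈ {none, mild}) = 0.111/0.455 = 0.244.

0.244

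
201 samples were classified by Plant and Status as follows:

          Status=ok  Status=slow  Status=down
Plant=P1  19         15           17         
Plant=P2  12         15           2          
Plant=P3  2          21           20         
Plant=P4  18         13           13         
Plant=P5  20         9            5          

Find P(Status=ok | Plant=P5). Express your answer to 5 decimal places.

0.58824

Total with Plant=P5: 20 + 9 + 5 = 34.
P(Status=ok | Plant=P5) = 20/34 = 0.58824.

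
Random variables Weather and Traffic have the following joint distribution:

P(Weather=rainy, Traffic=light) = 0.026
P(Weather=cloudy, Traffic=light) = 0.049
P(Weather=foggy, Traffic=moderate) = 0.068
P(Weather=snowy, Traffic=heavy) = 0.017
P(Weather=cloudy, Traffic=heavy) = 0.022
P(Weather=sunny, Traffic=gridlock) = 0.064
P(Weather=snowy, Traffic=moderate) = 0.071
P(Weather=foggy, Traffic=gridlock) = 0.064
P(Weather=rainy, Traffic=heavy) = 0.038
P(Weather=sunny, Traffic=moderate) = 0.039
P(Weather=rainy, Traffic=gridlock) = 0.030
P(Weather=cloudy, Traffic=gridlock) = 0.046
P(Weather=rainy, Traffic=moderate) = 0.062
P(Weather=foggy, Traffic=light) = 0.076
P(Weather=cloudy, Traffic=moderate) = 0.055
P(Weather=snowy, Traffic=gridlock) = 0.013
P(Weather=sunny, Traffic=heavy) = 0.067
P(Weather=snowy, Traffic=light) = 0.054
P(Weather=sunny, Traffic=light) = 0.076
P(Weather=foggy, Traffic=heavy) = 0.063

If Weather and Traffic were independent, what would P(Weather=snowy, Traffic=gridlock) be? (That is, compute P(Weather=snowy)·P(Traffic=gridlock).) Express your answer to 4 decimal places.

P(Weather=snowy) = 0.054 + 0.071 + 0.017 + 0.013 = 0.155.
P(Traffic=gridlock) = 0.064 + 0.046 + 0.030 + 0.013 + 0.064 = 0.217.
Product: 0.155 × 0.217 = 0.0336.

0.0336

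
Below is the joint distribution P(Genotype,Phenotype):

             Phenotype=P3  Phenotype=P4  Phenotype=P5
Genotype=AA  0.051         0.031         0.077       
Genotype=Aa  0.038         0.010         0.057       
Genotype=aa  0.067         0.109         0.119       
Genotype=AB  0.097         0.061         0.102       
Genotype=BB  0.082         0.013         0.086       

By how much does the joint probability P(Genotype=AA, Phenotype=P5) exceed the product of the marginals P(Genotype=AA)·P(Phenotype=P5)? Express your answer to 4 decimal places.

P(Genotype=AA) = 0.051 + 0.031 + 0.077 = 0.159.
P(Phenotype=P5) = 0.077 + 0.057 + 0.119 + 0.102 + 0.086 = 0.441.
P(Genotype=AA, Phenotype=P5) − P(Genotype=AA)P(Phenotype=P5) = 0.077 − 0.159×0.441 = 0.0069.

0.0069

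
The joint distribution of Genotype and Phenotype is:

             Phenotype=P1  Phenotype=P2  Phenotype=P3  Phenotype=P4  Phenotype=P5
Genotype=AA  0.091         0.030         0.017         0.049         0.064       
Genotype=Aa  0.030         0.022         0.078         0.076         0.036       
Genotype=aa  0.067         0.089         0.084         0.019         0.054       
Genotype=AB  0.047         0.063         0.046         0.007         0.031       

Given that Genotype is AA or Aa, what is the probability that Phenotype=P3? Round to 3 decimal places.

P(Genotype=AA) = 0.091 + 0.030 + 0.017 + 0.049 + 0.064 = 0.251.
P(Genotype=Aa) = 0.030 + 0.022 + 0.078 + 0.076 + 0.036 = 0.242.
P(Genotype ∈ {AA, Aa}) = 0.251 + 0.242 = 0.493; P(Phenotype=P3, Genotype ∈ {AA, Aa}) = 0.017 + 0.078 = 0.095.
P(Phenotype=P3 | Genotype ∈ {AA, Aa}) = 0.095/0.493 = 0.193.

0.193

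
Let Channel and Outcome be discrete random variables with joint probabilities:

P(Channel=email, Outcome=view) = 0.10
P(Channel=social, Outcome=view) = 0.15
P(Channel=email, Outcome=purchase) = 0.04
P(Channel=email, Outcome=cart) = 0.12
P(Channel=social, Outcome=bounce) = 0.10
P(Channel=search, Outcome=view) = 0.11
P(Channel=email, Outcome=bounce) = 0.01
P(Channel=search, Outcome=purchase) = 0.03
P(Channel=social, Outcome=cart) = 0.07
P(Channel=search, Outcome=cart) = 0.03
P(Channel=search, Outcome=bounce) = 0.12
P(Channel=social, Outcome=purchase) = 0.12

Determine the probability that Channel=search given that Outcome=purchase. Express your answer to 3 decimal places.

P(Outcome=purchase) = 0.04 + 0.03 + 0.12 = 0.19.
P(Channel=search | Outcome=purchase) = 0.03/0.19 = 0.158.

0.158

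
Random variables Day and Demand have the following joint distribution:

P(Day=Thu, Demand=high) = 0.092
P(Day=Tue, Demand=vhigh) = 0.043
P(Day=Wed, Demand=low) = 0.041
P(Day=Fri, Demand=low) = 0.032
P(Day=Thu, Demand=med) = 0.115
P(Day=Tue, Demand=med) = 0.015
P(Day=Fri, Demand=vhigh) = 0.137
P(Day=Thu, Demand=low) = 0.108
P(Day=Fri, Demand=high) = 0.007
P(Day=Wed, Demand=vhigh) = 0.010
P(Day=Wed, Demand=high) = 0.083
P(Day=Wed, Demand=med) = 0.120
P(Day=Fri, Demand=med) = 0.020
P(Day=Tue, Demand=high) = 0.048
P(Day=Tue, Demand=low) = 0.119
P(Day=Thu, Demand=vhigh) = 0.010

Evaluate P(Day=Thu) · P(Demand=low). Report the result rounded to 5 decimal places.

P(Day=Thu) = 0.108 + 0.115 + 0.092 + 0.010 = 0.325.
P(Demand=low) = 0.119 + 0.041 + 0.108 + 0.032 = 0.300.
Product: 0.325 × 0.300 = 0.09750.

0.09750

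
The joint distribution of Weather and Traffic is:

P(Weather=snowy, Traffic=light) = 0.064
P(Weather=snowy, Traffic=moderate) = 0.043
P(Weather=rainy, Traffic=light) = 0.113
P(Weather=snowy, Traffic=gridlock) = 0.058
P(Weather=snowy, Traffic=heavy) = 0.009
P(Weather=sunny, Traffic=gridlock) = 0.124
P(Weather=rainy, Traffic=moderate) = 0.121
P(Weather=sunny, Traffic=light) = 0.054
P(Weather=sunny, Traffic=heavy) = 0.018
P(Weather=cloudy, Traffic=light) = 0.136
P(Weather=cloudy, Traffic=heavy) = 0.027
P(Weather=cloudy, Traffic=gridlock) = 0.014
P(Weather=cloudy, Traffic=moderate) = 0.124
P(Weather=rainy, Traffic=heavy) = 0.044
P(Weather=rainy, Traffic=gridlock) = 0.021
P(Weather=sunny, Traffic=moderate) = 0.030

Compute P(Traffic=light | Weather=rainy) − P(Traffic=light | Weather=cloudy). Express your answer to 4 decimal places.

P(Weather=rainy) = 0.113 + 0.121 + 0.044 + 0.021 = 0.299; P(Traffic=light | Weather=rainy) = 0.113/0.299 = 0.37793.
P(Weather=cloudy) = 0.136 + 0.124 + 0.027 + 0.014 = 0.301; P(Traffic=light | Weather=cloudy) = 0.136/0.301 = 0.45183.
Difference = -0.0739.

-0.0739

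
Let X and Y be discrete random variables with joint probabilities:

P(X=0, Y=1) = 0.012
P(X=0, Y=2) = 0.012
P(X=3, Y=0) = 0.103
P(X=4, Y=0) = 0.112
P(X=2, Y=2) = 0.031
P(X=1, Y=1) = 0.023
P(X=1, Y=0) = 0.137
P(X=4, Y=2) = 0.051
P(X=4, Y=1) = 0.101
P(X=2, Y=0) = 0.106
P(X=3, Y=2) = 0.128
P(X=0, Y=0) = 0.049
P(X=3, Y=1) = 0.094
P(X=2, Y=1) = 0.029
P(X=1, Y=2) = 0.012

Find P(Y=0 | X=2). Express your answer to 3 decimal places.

P(X=2) = 0.106 + 0.029 + 0.031 = 0.166.
P(Y=0 | X=2) = 0.106/0.166 = 0.639.

0.639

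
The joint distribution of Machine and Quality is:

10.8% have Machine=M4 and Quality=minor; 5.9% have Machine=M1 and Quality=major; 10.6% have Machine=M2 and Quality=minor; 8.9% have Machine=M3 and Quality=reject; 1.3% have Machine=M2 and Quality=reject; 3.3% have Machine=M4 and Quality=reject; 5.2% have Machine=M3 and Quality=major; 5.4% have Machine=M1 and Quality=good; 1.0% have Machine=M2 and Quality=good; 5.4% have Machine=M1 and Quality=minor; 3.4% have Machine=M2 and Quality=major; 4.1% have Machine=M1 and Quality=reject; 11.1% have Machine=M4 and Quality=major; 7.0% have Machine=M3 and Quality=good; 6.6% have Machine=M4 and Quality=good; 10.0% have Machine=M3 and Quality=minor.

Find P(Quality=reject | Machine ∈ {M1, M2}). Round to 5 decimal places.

0.14555

P(Machine=M1) = 0.054 + 0.054 + 0.059 + 0.041 = 0.208.
P(Machine=M2) = 0.010 + 0.106 + 0.034 + 0.013 = 0.163.
P(Machine ∈ {M1, M2}) = 0.208 + 0.163 = 0.371; P(Quality=reject, Machine ∈ {M1, M2}) = 0.041 + 0.013 = 0.054.
P(Quality=reject | Machine ∈ {M1, M2}) = 0.054/0.371 = 0.14555.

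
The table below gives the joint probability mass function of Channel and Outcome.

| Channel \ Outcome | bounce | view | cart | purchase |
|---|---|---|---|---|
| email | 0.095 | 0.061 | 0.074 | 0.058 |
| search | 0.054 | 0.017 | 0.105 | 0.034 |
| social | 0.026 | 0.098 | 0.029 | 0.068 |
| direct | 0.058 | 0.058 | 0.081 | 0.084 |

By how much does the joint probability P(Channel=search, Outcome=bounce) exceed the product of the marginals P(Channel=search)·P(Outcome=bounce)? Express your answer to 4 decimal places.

P(Channel=search) = 0.054 + 0.017 + 0.105 + 0.034 = 0.210.
P(Outcome=bounce) = 0.095 + 0.054 + 0.026 + 0.058 = 0.233.
P(Channel=search, Outcome=bounce) − P(Channel=search)P(Outcome=bounce) = 0.054 − 0.210×0.233 = 0.0051.

0.0051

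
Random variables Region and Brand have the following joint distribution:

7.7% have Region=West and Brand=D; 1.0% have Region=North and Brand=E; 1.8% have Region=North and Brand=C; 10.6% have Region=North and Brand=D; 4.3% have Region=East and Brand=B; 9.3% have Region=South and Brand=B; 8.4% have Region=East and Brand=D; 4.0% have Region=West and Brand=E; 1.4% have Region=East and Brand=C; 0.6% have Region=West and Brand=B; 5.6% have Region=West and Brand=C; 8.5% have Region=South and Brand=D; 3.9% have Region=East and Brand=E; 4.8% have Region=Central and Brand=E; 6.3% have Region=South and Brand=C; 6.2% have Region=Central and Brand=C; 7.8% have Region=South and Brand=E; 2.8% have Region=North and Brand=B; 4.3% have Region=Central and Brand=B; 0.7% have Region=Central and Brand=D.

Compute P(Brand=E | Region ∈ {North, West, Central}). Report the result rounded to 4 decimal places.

P(Region=North) = 0.028 + 0.018 + 0.106 + 0.010 = 0.162.
P(Region=West) = 0.006 + 0.056 + 0.077 + 0.040 = 0.179.
P(Region=Central) = 0.043 + 0.062 + 0.007 + 0.048 = 0.160.
P(Region ∈ {North, West, Central}) = 0.162 + 0.179 + 0.160 = 0.501; P(Brand=E, Region ∈ {North, West, Central}) = 0.010 + 0.040 + 0.048 = 0.098.
P(Brand=E | Region ∈ {North, West, Central}) = 0.098/0.501 = 0.1956.

0.1956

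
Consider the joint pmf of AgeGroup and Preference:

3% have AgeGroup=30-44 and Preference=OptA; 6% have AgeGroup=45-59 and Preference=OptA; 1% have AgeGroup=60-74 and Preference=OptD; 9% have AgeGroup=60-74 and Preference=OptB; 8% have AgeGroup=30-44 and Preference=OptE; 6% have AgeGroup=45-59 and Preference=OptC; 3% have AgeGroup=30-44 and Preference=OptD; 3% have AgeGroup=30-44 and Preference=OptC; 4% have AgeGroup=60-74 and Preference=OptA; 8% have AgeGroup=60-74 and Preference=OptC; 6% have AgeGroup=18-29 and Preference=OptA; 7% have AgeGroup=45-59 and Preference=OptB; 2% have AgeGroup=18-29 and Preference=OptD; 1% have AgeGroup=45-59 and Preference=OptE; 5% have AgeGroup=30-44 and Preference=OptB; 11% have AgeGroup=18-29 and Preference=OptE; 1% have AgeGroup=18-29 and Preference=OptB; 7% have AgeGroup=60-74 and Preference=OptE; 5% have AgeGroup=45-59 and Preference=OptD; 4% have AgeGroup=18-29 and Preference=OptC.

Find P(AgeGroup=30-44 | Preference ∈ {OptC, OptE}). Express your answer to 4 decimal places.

P(Preference=OptC) = 0.04 + 0.03 + 0.06 + 0.08 = 0.21.
P(Preference=OptE) = 0.11 + 0.08 + 0.01 + 0.07 = 0.27.
P(Preference ∈ {OptC, OptE}) = 0.21 + 0.27 = 0.48; P(AgeGroup=30-44, Preference ∈ {OptC, OptE}) = 0.03 + 0.08 = 0.11.
P(AgeGroup=30-44 | Preference ∈ {OptC, OptE}) = 0.11/0.48 = 0.2292.

0.2292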